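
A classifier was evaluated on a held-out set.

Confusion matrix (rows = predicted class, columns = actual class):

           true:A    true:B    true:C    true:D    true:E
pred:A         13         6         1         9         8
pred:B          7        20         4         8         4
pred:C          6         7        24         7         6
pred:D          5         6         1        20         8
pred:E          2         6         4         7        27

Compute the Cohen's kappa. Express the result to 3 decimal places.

0.352

Observed agreement pₒ = trace/N = 104/216 = 0.4815
Expected agreement pₑ = Σ (rowᵢ·colᵢ)/N² = (33·37 + 45·43 + 34·50 + 51·40 + 53·46)/216² = 0.2001
κ = (pₒ − pₑ)/(1 − pₑ) = (0.4815 − 0.2001)/(1 − 0.2001) = 0.352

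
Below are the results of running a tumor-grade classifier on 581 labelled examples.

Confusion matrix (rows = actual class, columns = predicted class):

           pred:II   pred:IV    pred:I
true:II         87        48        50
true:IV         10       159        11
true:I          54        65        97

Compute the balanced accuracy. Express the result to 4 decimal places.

0.6009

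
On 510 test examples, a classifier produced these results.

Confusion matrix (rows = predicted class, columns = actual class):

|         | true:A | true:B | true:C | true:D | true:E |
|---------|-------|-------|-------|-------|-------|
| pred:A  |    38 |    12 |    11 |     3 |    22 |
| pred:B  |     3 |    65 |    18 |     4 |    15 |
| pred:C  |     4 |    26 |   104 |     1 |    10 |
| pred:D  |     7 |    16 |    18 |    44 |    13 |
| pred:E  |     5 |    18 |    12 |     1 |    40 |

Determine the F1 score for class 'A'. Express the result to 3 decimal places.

0.531

Take TP from the diagonal, FP from the rest of the 'A' prediction marginal, FN from the rest of the 'A' actual marginal.
F1 score = 2·TP/(2·TP+FP+FN).
A: TP=38, FP=12+11+3+22=48, FN=3+4+7+5=19 → 76/143 = 0.5315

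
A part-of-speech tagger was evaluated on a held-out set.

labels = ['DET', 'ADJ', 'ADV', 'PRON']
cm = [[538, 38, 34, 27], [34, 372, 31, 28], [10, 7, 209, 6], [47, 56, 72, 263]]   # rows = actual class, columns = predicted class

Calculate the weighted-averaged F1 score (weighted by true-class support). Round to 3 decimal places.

Per-class F1 score (2·TP/(2·TP+FP+FN)):
  DET: TP=538, FP=34+10+47=91, FN=38+34+27=99 → 1076/1266 = 0.8499
  ADJ: TP=372, FP=38+7+56=101, FN=34+31+28=93 → 744/938 = 0.7932
  ADV: TP=209, FP=34+31+72=137, FN=10+7+6=23 → 418/578 = 0.7232
  PRON: TP=263, FP=27+28+6=61, FN=47+56+72=175 → 526/762 = 0.6903
Weighted-F1 score = Σ (supportᵢ/N)·F1 scoreᵢ with N=1772: (637/1772)·0.8499 + (465/1772)·0.7932 + (232/1772)·0.7232 + (438/1772)·0.6903 = 0.779

0.779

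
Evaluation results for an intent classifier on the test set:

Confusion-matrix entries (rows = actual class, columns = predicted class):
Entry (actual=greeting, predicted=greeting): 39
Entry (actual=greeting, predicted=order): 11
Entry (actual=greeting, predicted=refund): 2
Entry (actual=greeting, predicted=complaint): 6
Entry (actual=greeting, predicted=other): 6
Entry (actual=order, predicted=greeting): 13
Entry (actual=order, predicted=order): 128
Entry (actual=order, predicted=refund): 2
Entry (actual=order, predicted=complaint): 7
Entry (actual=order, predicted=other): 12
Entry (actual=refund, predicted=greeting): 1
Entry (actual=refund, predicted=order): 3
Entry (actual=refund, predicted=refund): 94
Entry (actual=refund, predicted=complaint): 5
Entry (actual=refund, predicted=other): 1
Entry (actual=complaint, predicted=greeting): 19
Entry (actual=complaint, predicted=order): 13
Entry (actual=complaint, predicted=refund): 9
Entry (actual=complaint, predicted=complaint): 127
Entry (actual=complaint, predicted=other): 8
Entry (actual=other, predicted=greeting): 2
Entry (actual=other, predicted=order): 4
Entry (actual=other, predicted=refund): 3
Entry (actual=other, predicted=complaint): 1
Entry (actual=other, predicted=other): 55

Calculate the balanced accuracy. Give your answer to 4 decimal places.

0.7742

Balanced accuracy = mean of per-class recall.
  greeting: recall = 39/64 = 0.60938
  order: recall = 128/162 = 0.79012
  refund: recall = 94/104 = 0.90385
  complaint: recall = 127/176 = 0.72159
  other: recall = 55/65 = 0.84615
Mean = (0.60938 + 0.79012 + 0.90385 + 0.72159 + 0.84615) / 5 = 0.7742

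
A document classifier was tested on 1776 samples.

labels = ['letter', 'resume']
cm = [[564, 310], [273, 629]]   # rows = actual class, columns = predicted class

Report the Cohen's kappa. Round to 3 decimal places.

0.343

Observed agreement pₒ = trace/N = 1193/1776 = 0.6717
Expected agreement pₑ = Σ (rowᵢ·colᵢ)/N² = (874·837 + 902·939)/1776² = 0.5005
κ = (pₒ − pₑ)/(1 − pₑ) = (0.6717 − 0.5005)/(1 − 0.5005) = 0.343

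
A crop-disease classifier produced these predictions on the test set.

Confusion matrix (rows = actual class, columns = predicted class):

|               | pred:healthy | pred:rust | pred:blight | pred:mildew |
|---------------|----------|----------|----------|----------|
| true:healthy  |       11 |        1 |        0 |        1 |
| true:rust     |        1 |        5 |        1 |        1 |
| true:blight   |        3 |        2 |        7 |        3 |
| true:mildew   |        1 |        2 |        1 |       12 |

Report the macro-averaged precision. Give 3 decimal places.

0.668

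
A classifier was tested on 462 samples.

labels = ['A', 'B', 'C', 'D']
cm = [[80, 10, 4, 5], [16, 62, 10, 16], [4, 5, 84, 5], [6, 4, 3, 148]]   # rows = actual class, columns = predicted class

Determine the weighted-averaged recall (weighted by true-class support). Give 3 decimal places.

0.810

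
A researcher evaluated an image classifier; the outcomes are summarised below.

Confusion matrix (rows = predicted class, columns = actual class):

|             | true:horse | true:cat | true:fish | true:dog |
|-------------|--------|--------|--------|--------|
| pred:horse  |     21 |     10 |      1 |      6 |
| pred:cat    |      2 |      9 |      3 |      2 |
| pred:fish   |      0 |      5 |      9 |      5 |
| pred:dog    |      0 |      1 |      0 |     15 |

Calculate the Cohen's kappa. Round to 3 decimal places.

Observed agreement pₒ = trace/N = 54/89 = 0.6067
Expected agreement pₑ = Σ (rowᵢ·colᵢ)/N² = (23·38 + 25·16 + 13·19 + 28·16)/89² = 0.2486
κ = (pₒ − pₑ)/(1 − pₑ) = (0.6067 − 0.2486)/(1 − 0.2486) = 0.477

0.477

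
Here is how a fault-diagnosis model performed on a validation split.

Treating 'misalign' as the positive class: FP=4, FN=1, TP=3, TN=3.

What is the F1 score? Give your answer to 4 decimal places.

Precision = TP/(TP+FP) = 3/7 = 0.4286
Recall = TP/(TP+FN) = 3/4 = 0.7500
F1 = 2·TP/(2·TP+FP+FN) = 6/11 = 0.5455

0.5455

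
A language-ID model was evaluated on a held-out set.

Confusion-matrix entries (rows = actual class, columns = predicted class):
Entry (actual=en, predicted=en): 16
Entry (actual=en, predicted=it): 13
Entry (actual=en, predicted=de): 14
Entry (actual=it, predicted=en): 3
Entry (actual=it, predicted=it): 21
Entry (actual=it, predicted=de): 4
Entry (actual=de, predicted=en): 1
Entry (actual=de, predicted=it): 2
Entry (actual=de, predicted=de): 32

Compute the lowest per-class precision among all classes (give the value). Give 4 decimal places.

0.5833

Per-class precision (TP/(TP+FP)):
  en: TP=16, FP=3+1=4 → 16/20 = 0.80000
  it: TP=21, FP=13+2=15 → 21/36 = 0.58333
  de: TP=32, FP=14+4=18 → 32/50 = 0.64000
Lowest is class 'it' with precision = 0.5833.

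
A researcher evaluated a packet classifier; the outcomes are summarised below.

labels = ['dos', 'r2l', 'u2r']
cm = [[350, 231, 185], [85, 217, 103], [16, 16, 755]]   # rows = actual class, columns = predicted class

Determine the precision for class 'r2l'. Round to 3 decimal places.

0.468

Take TP from the diagonal, FP from the rest of the 'r2l' prediction marginal, FN from the rest of the 'r2l' actual marginal.
precision = TP/(TP+FP).
r2l: TP=217, FP=231+16=247 → 217/464 = 0.4677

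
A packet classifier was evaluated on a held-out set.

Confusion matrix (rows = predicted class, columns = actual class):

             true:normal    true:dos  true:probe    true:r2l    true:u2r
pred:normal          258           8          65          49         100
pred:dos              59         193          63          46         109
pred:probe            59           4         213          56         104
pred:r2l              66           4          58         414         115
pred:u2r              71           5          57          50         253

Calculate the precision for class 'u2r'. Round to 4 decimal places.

One-vs-rest for 'u2r': TP = diagonal; FP = other classes predicted 'u2r'; FN = 'u2r' predicted as other.
precision = TP/(TP+FP).
u2r: TP=253, FP=71+5+57+50=183 → 253/436 = 0.58028

0.5803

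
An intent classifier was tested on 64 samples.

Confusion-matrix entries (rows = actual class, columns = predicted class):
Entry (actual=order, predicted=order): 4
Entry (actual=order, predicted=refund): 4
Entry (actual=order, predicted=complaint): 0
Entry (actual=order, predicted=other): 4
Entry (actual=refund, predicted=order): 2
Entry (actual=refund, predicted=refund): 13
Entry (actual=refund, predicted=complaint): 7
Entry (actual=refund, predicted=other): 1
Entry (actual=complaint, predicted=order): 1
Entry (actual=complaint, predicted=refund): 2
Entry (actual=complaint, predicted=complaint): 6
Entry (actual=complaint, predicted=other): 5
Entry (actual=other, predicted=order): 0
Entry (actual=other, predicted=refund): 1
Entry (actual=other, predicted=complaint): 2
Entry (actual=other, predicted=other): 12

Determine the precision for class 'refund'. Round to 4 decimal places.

One-vs-rest for 'refund': TP = diagonal; FP = other classes predicted 'refund'; FN = 'refund' predicted as other.
precision = TP/(TP+FP).
refund: TP=13, FP=4+2+1=7 → 13/20 = 0.65000

0.6500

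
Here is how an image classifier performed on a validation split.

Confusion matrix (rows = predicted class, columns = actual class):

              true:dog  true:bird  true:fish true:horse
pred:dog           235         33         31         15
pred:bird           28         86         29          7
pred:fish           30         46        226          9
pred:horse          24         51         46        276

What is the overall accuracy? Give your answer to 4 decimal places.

Accuracy = trace / total = (235+86+226+276=823) / 1172 = 823/1172 = 0.7022

0.7022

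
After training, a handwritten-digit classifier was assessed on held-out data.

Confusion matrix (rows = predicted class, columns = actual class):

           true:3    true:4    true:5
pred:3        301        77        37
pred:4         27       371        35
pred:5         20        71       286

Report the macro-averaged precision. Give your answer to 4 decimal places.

Per-class precision (TP/(TP+FP)):
  3: TP=301, FP=77+37=114 → 301/415 = 0.72530
  4: TP=371, FP=27+35=62 → 371/433 = 0.85681
  5: TP=286, FP=20+71=91 → 286/377 = 0.75862
Macro-precision = mean = (0.72530 + 0.85681 + 0.75862) / 3 = 0.7802

0.7802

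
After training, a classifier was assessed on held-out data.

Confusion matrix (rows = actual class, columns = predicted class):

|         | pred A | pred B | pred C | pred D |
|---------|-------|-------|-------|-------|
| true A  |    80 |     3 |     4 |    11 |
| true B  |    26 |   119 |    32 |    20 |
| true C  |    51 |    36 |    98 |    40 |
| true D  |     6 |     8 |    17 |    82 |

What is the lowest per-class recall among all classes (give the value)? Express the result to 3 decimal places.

0.436

Per-class recall (TP/(TP+FN)):
  A: TP=80, FN=3+4+11=18 → 80/98 = 0.8163
  B: TP=119, FN=26+32+20=78 → 119/197 = 0.6041
  C: TP=98, FN=51+36+40=127 → 98/225 = 0.4356
  D: TP=82, FN=6+8+17=31 → 82/113 = 0.7257
Lowest is class 'C' with recall = 0.436.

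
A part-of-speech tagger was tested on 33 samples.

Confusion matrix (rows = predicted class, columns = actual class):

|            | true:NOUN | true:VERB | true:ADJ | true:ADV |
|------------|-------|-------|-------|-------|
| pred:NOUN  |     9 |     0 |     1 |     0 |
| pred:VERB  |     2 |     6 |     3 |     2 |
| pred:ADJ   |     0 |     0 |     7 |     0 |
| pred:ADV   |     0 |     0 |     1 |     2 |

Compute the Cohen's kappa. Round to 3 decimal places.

0.631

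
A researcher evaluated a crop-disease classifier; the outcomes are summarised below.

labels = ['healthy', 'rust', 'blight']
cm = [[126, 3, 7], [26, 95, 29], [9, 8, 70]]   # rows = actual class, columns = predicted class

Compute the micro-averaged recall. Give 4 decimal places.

Micro-averaging pools counts across classes: ΣTP=291, ΣFP=82, ΣFN=82.
Micro-recall = TP/(TP+FN) on pooled counts = 0.7802 (equals overall accuracy in single-label multiclass).

0.7802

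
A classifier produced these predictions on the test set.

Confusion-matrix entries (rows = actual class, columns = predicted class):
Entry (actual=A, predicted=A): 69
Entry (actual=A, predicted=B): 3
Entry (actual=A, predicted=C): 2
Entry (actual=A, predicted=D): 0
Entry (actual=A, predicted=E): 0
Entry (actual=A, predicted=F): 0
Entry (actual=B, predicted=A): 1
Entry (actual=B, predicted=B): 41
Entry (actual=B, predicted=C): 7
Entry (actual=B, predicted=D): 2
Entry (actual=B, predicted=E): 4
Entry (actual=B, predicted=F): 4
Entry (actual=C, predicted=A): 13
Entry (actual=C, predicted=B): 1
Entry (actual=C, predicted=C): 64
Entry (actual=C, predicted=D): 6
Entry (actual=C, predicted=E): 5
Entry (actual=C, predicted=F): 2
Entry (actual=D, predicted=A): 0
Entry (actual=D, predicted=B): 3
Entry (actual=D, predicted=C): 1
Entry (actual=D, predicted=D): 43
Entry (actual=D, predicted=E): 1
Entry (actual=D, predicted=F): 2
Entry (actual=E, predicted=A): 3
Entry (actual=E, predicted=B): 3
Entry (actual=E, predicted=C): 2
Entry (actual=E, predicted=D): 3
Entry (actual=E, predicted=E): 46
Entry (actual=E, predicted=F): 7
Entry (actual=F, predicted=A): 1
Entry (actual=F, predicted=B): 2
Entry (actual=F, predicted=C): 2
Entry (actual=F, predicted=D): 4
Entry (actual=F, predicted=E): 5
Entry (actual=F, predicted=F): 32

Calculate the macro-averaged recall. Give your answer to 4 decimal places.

0.7675

Per-class recall (TP/(TP+FN)):
  A: TP=69, FN=3+2+0+0+0=5 → 69/74 = 0.93243
  B: TP=41, FN=1+7+2+4+4=18 → 41/59 = 0.69492
  C: TP=64, FN=13+1+6+5+2=27 → 64/91 = 0.70330
  D: TP=43, FN=0+3+1+1+2=7 → 43/50 = 0.86000
  E: TP=46, FN=3+3+2+3+7=18 → 46/64 = 0.71875
  F: TP=32, FN=1+2+2+4+5=14 → 32/46 = 0.69565
Macro-recall = mean = (0.93243 + 0.69492 + 0.70330 + 0.86000 + 0.71875 + 0.69565) / 6 = 0.7675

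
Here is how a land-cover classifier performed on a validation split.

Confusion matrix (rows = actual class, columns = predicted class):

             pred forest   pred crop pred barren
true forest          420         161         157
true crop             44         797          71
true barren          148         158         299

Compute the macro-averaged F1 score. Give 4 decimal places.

Per-class F1 score (2·TP/(2·TP+FP+FN)):
  forest: TP=420, FP=44+148=192, FN=161+157=318 → 840/1350 = 0.62222
  crop: TP=797, FP=161+158=319, FN=44+71=115 → 1594/2028 = 0.78600
  barren: TP=299, FP=157+71=228, FN=148+158=306 → 598/1132 = 0.52827
Macro-F1 score = mean = (0.62222 + 0.78600 + 0.52827) / 3 = 0.6455

0.6455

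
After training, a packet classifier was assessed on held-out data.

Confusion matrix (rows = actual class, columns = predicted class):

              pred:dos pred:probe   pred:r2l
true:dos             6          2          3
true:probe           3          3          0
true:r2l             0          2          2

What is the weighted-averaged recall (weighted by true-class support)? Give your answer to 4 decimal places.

Per-class recall (TP/(TP+FN)):
  dos: TP=6, FN=2+3=5 → 6/11 = 0.54545
  probe: TP=3, FN=3+0=3 → 3/6 = 0.50000
  r2l: TP=2, FN=0+2=2 → 2/4 = 0.50000
Weighted-recall = Σ (supportᵢ/N)·recallᵢ with N=21: (11/21)·0.54545 + (6/21)·0.50000 + (4/21)·0.50000 = 0.5238

0.5238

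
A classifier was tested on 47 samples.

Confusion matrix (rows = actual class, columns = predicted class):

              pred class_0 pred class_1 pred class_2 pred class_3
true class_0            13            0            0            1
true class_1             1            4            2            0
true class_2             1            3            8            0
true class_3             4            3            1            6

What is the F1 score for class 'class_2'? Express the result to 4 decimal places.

0.6957

Take TP from the diagonal, FP from the rest of the 'class_2' prediction marginal, FN from the rest of the 'class_2' actual marginal.
F1 score = 2·TP/(2·TP+FP+FN).
class_2: TP=8, FP=0+2+1=3, FN=1+3+0=4 → 16/23 = 0.69565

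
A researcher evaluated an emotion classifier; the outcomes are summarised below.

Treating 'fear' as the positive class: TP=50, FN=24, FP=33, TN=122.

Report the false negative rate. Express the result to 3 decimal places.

0.324

FNR = FN/(FN+TP) = 24/(24+50) = 0.324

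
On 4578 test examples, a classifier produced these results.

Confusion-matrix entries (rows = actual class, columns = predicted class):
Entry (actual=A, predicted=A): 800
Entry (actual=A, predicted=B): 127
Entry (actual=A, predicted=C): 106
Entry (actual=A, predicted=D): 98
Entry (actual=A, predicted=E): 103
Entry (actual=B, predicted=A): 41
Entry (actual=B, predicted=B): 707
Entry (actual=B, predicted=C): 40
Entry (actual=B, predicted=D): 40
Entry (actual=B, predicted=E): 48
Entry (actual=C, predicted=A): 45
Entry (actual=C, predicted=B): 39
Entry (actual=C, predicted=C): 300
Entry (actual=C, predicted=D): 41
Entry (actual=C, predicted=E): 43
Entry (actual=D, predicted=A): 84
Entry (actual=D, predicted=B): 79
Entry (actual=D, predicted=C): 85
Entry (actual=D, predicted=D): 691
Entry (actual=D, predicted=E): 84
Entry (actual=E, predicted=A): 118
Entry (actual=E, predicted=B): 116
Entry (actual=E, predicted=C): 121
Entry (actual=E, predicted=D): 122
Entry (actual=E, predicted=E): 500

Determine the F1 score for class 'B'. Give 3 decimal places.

One-vs-rest for 'B': TP = diagonal; FP = other classes predicted 'B'; FN = 'B' predicted as other.
F1 score = 2·TP/(2·TP+FP+FN).
B: TP=707, FP=127+39+79+116=361, FN=41+40+40+48=169 → 1414/1944 = 0.7274

0.727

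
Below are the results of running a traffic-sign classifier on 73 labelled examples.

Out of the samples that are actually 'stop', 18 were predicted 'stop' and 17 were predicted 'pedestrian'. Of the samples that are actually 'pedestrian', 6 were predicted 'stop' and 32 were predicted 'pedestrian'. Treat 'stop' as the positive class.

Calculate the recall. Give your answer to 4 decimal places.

Recall = TP/(TP+FN) = 18/(18+17) = 18/35 = 0.5143

0.5143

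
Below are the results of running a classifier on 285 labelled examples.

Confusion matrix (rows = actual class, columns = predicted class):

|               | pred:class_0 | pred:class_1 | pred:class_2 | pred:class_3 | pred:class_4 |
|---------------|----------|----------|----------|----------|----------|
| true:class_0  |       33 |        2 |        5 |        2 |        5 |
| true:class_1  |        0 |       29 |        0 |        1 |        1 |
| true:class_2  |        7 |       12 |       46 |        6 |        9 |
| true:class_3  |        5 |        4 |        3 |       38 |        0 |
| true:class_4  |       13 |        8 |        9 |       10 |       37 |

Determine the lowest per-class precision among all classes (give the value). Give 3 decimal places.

0.527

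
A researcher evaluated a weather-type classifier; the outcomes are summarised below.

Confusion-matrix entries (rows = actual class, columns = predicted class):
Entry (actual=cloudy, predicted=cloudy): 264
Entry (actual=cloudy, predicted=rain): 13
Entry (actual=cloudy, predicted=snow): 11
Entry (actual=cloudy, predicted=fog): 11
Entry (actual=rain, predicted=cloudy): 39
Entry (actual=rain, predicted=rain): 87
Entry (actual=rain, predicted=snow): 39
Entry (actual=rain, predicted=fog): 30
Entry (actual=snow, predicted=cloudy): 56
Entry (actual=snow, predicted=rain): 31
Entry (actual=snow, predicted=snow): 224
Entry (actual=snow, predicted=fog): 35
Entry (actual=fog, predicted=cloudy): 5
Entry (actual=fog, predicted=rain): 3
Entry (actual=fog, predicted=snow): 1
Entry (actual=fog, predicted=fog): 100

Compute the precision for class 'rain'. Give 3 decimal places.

Treat 'rain' as positive and all other classes as negative.
precision = TP/(TP+FP).
rain: TP=87, FP=13+31+3=47 → 87/134 = 0.6493

0.649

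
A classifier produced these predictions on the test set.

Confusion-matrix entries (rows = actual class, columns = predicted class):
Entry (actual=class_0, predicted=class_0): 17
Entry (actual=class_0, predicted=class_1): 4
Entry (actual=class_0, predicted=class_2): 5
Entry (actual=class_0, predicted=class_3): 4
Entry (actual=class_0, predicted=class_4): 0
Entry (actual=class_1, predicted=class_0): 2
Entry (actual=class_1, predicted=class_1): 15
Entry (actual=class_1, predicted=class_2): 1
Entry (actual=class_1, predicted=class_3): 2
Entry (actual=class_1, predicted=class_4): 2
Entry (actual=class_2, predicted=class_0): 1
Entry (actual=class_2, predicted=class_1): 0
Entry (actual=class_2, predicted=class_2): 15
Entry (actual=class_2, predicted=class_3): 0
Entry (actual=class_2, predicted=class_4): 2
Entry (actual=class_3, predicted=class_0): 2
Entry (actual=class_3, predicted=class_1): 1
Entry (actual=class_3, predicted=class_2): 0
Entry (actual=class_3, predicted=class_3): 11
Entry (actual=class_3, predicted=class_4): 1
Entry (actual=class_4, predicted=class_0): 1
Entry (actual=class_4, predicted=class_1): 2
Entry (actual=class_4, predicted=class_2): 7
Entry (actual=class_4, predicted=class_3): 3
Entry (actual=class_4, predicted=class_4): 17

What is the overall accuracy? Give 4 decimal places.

0.6522

Accuracy = trace / total = (17+15+15+11+17=75) / 115 = 75/115 = 0.6522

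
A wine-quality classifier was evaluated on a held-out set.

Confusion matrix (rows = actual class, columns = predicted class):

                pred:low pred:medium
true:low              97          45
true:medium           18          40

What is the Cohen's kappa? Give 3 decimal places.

0.328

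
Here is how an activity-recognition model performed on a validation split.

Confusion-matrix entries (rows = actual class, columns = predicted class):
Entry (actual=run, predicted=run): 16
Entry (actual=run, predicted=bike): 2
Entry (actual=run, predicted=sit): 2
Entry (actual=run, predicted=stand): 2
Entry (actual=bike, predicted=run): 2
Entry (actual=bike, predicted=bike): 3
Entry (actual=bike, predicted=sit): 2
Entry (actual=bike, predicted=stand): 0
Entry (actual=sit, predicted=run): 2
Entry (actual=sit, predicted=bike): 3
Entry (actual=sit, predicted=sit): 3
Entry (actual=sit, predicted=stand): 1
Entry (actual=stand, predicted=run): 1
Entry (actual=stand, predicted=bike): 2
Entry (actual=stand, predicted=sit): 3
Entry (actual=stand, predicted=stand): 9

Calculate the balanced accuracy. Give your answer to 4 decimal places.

0.5223

Balanced accuracy = mean of per-class recall.
  run: recall = 16/22 = 0.72727
  bike: recall = 3/7 = 0.42857
  sit: recall = 3/9 = 0.33333
  stand: recall = 9/15 = 0.60000
Mean = (0.72727 + 0.42857 + 0.33333 + 0.60000) / 4 = 0.5223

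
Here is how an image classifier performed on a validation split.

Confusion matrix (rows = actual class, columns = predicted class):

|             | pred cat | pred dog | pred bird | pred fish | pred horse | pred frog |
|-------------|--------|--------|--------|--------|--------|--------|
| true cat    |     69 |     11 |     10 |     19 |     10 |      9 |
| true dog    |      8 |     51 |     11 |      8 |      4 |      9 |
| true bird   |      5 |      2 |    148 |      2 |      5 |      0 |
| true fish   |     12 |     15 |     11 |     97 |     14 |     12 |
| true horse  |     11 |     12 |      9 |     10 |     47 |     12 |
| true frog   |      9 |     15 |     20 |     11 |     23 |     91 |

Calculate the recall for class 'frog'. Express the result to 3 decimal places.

One-vs-rest for 'frog': TP = diagonal; FP = other classes predicted 'frog'; FN = 'frog' predicted as other.
recall = TP/(TP+FN).
frog: TP=91, FN=9+15+20+11+23=78 → 91/169 = 0.5385

0.538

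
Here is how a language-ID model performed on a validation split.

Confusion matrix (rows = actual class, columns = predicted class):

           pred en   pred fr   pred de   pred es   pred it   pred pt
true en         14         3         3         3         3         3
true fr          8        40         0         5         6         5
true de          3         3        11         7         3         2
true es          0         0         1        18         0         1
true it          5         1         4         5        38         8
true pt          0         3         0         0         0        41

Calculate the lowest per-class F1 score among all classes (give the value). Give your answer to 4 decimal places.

0.4583

Per-class F1 score (2·TP/(2·TP+FP+FN)):
  en: TP=14, FP=8+3+0+5+0=16, FN=3+3+3+3+3=15 → 28/59 = 0.47458
  fr: TP=40, FP=3+3+0+1+3=10, FN=8+0+5+6+5=24 → 80/114 = 0.70175
  de: TP=11, FP=3+0+1+4+0=8, FN=3+3+7+3+2=18 → 22/48 = 0.45833
  es: TP=18, FP=3+5+7+5+0=20, FN=0+0+1+0+1=2 → 36/58 = 0.62069
  it: TP=38, FP=3+6+3+0+0=12, FN=5+1+4+5+8=23 → 76/111 = 0.68468
  pt: TP=41, FP=3+5+2+1+8=19, FN=0+3+0+0+0=3 → 82/104 = 0.78846
Lowest is class 'de' with F1 score = 0.4583.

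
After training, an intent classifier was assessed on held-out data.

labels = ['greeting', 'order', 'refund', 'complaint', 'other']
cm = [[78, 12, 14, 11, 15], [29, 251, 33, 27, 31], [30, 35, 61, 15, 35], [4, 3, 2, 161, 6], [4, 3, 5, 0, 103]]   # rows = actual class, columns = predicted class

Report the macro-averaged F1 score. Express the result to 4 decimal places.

0.6463

Per-class F1 score (2·TP/(2·TP+FP+FN)):
  greeting: TP=78, FP=29+30+4+4=67, FN=12+14+11+15=52 → 156/275 = 0.56727
  order: TP=251, FP=12+35+3+3=53, FN=29+33+27+31=120 → 502/675 = 0.74370
  refund: TP=61, FP=14+33+2+5=54, FN=30+35+15+35=115 → 122/291 = 0.41924
  complaint: TP=161, FP=11+27+15+0=53, FN=4+3+2+6=15 → 322/390 = 0.82564
  other: TP=103, FP=15+31+35+6=87, FN=4+3+5+0=12 → 206/305 = 0.67541
Macro-F1 score = mean = (0.56727 + 0.74370 + 0.41924 + 0.82564 + 0.67541) / 5 = 0.6463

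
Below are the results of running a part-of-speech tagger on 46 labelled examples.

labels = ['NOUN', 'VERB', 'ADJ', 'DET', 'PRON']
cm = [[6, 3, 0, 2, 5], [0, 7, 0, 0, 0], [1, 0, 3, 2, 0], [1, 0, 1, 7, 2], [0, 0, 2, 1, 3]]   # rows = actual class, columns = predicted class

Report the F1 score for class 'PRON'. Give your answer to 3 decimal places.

Treat 'PRON' as positive and all other classes as negative.
F1 score = 2·TP/(2·TP+FP+FN).
PRON: TP=3, FP=5+0+0+2=7, FN=0+0+2+1=3 → 6/16 = 0.3750

0.375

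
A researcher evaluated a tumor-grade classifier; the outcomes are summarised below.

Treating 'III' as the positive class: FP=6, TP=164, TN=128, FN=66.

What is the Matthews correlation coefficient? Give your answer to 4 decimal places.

0.6460

MCC = (TP·TN − FP·FN) / √((TP+FP)(TP+FN)(TN+FP)(TN+FN))
Numerator = 164·128 − 6·66 = 20596
Denominator = √(170·230·134·194) = √1016443600 = 31881.7126
MCC = 20596 / 31881.7126 = 0.6460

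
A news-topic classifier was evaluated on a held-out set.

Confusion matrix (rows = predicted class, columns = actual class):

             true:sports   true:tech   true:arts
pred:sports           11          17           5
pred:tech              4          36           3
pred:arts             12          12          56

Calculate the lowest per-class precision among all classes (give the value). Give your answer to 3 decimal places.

Per-class precision (TP/(TP+FP)):
  sports: TP=11, FP=17+5=22 → 11/33 = 0.3333
  tech: TP=36, FP=4+3=7 → 36/43 = 0.8372
  arts: TP=56, FP=12+12=24 → 56/80 = 0.7000
Lowest is class 'sports' with precision = 0.333.

0.333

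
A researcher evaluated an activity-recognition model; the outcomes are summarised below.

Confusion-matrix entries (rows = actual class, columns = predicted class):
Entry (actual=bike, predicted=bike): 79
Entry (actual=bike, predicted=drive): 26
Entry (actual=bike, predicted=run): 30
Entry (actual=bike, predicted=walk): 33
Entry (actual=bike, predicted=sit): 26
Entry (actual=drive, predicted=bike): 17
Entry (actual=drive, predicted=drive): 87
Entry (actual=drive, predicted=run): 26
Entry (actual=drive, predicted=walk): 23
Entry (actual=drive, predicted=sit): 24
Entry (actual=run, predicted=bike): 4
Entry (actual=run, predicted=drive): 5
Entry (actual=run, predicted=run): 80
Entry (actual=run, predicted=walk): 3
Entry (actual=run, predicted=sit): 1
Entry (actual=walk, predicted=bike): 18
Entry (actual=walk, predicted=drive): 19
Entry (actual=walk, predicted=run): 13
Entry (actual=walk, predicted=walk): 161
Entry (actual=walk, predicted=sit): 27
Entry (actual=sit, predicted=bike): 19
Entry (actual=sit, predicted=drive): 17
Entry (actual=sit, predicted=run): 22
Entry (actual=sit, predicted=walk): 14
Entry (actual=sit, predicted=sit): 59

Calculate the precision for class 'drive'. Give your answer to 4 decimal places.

0.5649

Take TP from the diagonal, FP from the rest of the 'drive' prediction marginal, FN from the rest of the 'drive' actual marginal.
precision = TP/(TP+FP).
drive: TP=87, FP=26+5+19+17=67 → 87/154 = 0.56494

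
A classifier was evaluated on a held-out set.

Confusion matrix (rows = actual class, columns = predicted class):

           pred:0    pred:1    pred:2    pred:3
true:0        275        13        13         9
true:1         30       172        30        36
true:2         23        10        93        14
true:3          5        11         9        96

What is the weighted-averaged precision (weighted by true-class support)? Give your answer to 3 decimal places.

0.768

Per-class precision (TP/(TP+FP)):
  0: TP=275, FP=30+23+5=58 → 275/333 = 0.8258
  1: TP=172, FP=13+10+11=34 → 172/206 = 0.8350
  2: TP=93, FP=13+30+9=52 → 93/145 = 0.6414
  3: TP=96, FP=9+36+14=59 → 96/155 = 0.6194
Weighted-precision = Σ (supportᵢ/N)·precisionᵢ with N=839: (310/839)·0.8258 + (268/839)·0.8350 + (140/839)·0.6414 + (121/839)·0.6194 = 0.768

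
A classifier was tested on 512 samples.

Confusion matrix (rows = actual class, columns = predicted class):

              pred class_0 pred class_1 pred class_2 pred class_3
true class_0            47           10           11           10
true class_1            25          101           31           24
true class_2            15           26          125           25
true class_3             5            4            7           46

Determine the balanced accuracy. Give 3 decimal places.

Balanced accuracy = mean of per-class recall.
  class_0: recall = 47/78 = 0.6026
  class_1: recall = 101/181 = 0.5580
  class_2: recall = 125/191 = 0.6545
  class_3: recall = 46/62 = 0.7419
Mean = (0.6026 + 0.5580 + 0.6545 + 0.7419) / 4 = 0.639

0.639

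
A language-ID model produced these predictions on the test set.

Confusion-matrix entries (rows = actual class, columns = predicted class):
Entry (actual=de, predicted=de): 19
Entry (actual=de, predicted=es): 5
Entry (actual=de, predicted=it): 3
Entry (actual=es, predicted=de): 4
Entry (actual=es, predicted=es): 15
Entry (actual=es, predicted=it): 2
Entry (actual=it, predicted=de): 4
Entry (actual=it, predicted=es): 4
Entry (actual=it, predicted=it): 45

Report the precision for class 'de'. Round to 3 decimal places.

0.704

One-vs-rest for 'de': TP = diagonal; FP = other classes predicted 'de'; FN = 'de' predicted as other.
precision = TP/(TP+FP).
de: TP=19, FP=4+4=8 → 19/27 = 0.7037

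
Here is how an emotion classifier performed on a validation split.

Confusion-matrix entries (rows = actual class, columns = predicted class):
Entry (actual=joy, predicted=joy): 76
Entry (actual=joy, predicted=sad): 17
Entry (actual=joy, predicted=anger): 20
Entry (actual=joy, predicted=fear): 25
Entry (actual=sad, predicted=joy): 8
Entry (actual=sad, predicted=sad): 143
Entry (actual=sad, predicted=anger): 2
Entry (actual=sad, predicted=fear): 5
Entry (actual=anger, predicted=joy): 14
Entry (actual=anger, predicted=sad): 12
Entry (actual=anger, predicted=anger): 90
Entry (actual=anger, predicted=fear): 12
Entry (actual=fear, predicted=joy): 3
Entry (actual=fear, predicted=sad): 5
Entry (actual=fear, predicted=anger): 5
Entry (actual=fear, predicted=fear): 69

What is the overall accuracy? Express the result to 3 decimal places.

0.747

Accuracy = trace / total = (76+143+90+69=378) / 506 = 378/506 = 0.747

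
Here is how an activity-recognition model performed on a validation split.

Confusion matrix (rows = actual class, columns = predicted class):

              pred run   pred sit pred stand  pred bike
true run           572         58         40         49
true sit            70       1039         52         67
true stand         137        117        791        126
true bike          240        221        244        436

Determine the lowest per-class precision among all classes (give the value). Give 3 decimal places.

0.561

Per-class precision (TP/(TP+FP)):
  run: TP=572, FP=70+137+240=447 → 572/1019 = 0.5613
  sit: TP=1039, FP=58+117+221=396 → 1039/1435 = 0.7240
  stand: TP=791, FP=40+52+244=336 → 791/1127 = 0.7019
  bike: TP=436, FP=49+67+126=242 → 436/678 = 0.6431
Lowest is class 'run' with precision = 0.561.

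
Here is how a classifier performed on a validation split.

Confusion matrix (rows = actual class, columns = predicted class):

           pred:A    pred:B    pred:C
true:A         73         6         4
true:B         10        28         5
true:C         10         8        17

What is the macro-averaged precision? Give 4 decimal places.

0.7018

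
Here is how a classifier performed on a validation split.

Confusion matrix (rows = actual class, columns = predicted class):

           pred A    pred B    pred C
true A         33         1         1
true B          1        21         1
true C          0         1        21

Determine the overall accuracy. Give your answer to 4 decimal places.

0.9375

Accuracy = trace / total = (33+21+21=75) / 80 = 75/80 = 0.9375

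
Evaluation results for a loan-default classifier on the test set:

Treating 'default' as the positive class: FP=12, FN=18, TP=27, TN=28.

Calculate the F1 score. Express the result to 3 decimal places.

Precision = TP/(TP+FP) = 27/39 = 0.6923
Recall = TP/(TP+FN) = 27/45 = 0.6000
F1 = 2·TP/(2·TP+FP+FN) = 54/84 = 0.643

0.643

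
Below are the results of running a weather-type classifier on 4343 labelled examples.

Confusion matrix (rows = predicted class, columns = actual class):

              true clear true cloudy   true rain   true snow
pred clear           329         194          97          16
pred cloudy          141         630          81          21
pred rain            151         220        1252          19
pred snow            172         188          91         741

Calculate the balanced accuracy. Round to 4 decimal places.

0.6698

Balanced accuracy = mean of per-class recall.
  clear: recall = 329/793 = 0.41488
  cloudy: recall = 630/1232 = 0.51136
  rain: recall = 1252/1521 = 0.82314
  snow: recall = 741/797 = 0.92974
Mean = (0.41488 + 0.51136 + 0.82314 + 0.92974) / 4 = 0.6698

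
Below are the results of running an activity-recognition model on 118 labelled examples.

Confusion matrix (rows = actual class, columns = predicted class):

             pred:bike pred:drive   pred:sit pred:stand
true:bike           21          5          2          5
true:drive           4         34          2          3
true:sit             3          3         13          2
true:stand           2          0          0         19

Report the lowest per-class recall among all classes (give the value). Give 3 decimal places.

Per-class recall (TP/(TP+FN)):
  bike: TP=21, FN=5+2+5=12 → 21/33 = 0.6364
  drive: TP=34, FN=4+2+3=9 → 34/43 = 0.7907
  sit: TP=13, FN=3+3+2=8 → 13/21 = 0.6190
  stand: TP=19, FN=2+0+0=2 → 19/21 = 0.9048
Lowest is class 'sit' with recall = 0.619.

0.619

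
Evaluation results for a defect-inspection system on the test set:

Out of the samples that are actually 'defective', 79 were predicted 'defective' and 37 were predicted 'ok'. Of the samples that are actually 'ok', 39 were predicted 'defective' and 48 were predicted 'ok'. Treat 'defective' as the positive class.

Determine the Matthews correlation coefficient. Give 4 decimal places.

0.2335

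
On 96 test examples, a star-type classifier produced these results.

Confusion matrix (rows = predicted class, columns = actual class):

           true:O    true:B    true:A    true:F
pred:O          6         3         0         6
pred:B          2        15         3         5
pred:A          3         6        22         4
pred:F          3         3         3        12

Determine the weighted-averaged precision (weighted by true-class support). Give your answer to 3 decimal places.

0.571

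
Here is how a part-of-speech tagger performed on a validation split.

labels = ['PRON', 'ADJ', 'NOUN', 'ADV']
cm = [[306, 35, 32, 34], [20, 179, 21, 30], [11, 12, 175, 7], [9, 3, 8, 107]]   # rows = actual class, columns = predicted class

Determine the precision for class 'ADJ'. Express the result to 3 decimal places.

0.782

Treat 'ADJ' as positive and all other classes as negative.
precision = TP/(TP+FP).
ADJ: TP=179, FP=35+12+3=50 → 179/229 = 0.7817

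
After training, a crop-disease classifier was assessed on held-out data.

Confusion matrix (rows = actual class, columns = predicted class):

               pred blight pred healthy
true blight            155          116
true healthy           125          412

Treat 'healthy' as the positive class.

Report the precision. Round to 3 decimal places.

Precision = TP/(TP+FP) = 412/(412+116) = 412/528 = 0.780

0.780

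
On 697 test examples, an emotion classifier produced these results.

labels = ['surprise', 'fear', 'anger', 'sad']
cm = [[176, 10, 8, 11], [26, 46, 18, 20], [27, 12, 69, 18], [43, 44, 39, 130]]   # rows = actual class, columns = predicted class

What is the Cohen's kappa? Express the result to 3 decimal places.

0.458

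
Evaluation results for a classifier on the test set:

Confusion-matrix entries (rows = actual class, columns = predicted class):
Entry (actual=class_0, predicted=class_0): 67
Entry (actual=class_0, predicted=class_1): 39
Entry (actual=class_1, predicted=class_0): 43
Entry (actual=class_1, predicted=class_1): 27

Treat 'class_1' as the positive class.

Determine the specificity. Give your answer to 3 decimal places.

0.632

Specificity = TN/(TN+FP) = 67/(67+39) = 0.632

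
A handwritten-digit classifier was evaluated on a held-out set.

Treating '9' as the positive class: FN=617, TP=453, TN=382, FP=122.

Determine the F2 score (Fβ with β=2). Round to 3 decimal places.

0.467

Fβ = (1+β²)·TP / ((1+β²)·TP + β²·FN + FP), with β²=4
= 5·453 / (5·453 + 4·617 + 122) = 0.467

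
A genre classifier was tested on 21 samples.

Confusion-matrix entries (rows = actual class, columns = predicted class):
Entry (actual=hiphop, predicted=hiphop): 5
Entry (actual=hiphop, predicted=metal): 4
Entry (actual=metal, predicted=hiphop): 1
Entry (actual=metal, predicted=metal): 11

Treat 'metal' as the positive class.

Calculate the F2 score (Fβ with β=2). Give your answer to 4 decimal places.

0.8730

Fβ = (1+β²)·TP / ((1+β²)·TP + β²·FN + FP), with β²=4
= 5·11 / (5·11 + 4·1 + 4) = 0.8730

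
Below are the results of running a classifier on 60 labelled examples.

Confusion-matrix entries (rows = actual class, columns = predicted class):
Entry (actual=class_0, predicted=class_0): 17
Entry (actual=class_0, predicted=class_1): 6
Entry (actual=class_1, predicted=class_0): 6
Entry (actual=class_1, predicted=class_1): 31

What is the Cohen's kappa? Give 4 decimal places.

0.5770

Observed agreement pₒ = trace/N = 48/60 = 0.80000
Expected agreement pₑ = Σ (rowᵢ·colᵢ)/N² = (23·23 + 37·37)/60² = 0.52722
κ = (pₒ − pₑ)/(1 − pₑ) = (0.80000 − 0.52722)/(1 − 0.52722) = 0.5770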